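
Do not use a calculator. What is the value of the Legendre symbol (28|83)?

1

Euler's criterion: (28/83) ≡ 28^41 (mod 83).
28^2 ≡ 37 (mod 83)
28^4 ≡ 41 (mod 83)
28^8 ≡ 21 (mod 83)
28^16 ≡ 26 (mod 83)
28^32 ≡ 12 (mod 83)
28^41 = 28^(32+8+1) ≡ 1 (mod 83).
Result is 1, so (28/83) = 1.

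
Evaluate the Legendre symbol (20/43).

-1

Pull out 2^2: since 43 ≡ 3 (mod 8), (2/43) = -1, so (2/43)^2 = +1.
Reciprocity: 5 ≡ 1 and 43 ≡ 3 (mod 4), so (5/43) = +(43/5).
Reduce top mod 5: now compute (3/5).
Reciprocity: 3 ≡ 3 and 5 ≡ 1 (mod 4), so (3/5) = +(5/3).
Reduce top mod 3: now compute (2/3).
Pull out 2: since 3 ≡ 3 (mod 8), (2/3) = -1.
Reached (1/3) = 1. Collecting the sign flips along the way, the symbol is -1.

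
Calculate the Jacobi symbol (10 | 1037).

1

Pull out 2: since 1037 ≡ 5 (mod 8), (2/1037) = -1.
Reciprocity: 5 ≡ 1 and 1037 ≡ 1 (mod 4), so (5/1037) = +(1037/5).
Reduce top mod 5: now compute (2/5).
Pull out 2: since 5 ≡ 5 (mod 8), (2/5) = -1.
Reached (1/5) = 1. Collecting the sign flips along the way, the symbol is +1.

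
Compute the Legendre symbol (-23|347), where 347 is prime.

1

First reduce: -23 ≡ 324 (mod 347).
Pull out 2^2: since 347 ≡ 3 (mod 8), (2/347) = -1, so (2/347)^2 = +1.
Reciprocity: 81 ≡ 1 and 347 ≡ 3 (mod 4), so (81/347) = +(347/81).
Reduce top mod 81: now compute (23/81).
Reciprocity: 23 ≡ 3 and 81 ≡ 1 (mod 4), so (23/81) = +(81/23).
Reduce top mod 23: now compute (12/23).
Pull out 2^2: since 23 ≡ 7 (mod 8), (2/23) = +1, so (2/23)^2 = +1.
Reciprocity: 3 ≡ 3 and 23 ≡ 3 (mod 4), so (3/23) = −(23/3).
Reduce top mod 3: now compute (2/3).
Pull out 2: since 3 ≡ 3 (mod 8), (2/3) = -1.
Reached (1/3) = 1. Collecting the sign flips along the way, the symbol is +1.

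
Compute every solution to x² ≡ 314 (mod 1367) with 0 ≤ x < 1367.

Since 1367 ≡ 3 (mod 4), a square root of 314 is 314^((1367+1)/4) = 314^342 mod 1367.
Repeated squaring: 314^2≡172, 314^4≡877, 314^8≡875, 314^16≡105, 314^32≡89, 314^64≡1086, 314^128≡1042, 314^256≡366 (mod 1367).
314^342 = 314^(256+64+16+4+2) ≡ 1326 (mod 1367).
Check: 1326² = 1758276 ≡ 314 (mod 1367). The two roots are 41 and 1326.

41, 1326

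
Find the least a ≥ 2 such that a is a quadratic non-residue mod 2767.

3

(2/2767) = +1, so 2 is a residue.
(3/2767) = −1, so 3 is the smallest positive non-residue mod 2767.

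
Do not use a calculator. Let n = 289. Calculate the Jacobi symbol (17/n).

Reciprocity: 17 ≡ 1 and 289 ≡ 1 (mod 4), so (17/289) = +(289/17).
Reduce top mod 17: now compute (0/17).
Top reduces to 0: gcd > 1, so the symbol is 0.

0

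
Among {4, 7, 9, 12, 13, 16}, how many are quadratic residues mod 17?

(4/17) = +1 → QR.
(7/17) = -1 → non-residue.
(9/17) = +1 → QR.
(12/17) = -1 → non-residue.
(13/17) = +1 → QR.
(16/17) = +1 → QR.
Total quadratic residues among the 6: 4.

4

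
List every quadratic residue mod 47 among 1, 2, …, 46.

1, 2, 3, 4, 6, 7, 8, 9, 12, 14, 16, 17, 18, 21, 24, 25, 27, 28, 32, 34, 36, 37, 42

Square k = 1,…,23 (k and 47−k give the same square):
1²=1, 2²=4, 3²=9, 4²=16, 5²=25, 6²=36, 7²≡2, 8²≡17, 9²≡34, 10²≡6, 11²≡27, 12²≡3, 13²≡28, 14²≡8, 15²≡37, 16²≡21, 17²≡7, 18²≡42, 19²≡32, 20²≡24, 21²≡18, 22²≡14, 23²≡12 (mod 47).
So the quadratic residues mod 47 are {1, 2, 3, 4, 6, 7, 8, 9, 12, 14, 16, 17, 18, 21, 24, 25, 27, 28, 32, 34, 36, 37, 42}.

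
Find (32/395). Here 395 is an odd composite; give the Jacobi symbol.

-1

Pull out 2^5: since 395 ≡ 3 (mod 8), (2/395) = -1, so (2/395)^5 = -1.
Reached (1/395) = 1. Collecting the sign flips along the way, the symbol is -1.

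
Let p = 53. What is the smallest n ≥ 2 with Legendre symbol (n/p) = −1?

2

(2/53) = −1, so 2 is the smallest positive non-residue mod 53.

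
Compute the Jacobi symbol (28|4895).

-1

Pull out 2^2: since 4895 ≡ 7 (mod 8), (2/4895) = +1, so (2/4895)^2 = +1.
Reciprocity: 7 ≡ 3 and 4895 ≡ 3 (mod 4), so (7/4895) = −(4895/7).
Reduce top mod 7: now compute (2/7).
Pull out 2: since 7 ≡ 7 (mod 8), (2/7) = +1.
Reached (1/7) = 1. Collecting the sign flips along the way, the symbol is -1.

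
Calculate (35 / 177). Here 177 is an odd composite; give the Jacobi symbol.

Reciprocity: 35 ≡ 3 and 177 ≡ 1 (mod 4), so (35/177) = +(177/35).
Reduce top mod 35: now compute (2/35).
Pull out 2: since 35 ≡ 3 (mod 8), (2/35) = -1.
Reached (1/35) = 1. Collecting the sign flips along the way, the symbol is -1.

-1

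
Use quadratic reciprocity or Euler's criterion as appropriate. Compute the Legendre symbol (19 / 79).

Reciprocity: 19 ≡ 3 and 79 ≡ 3 (mod 4), so (19/79) = −(79/19).
Reduce top mod 19: now compute (3/19).
Reciprocity: 3 ≡ 3 and 19 ≡ 3 (mod 4), so (3/19) = −(19/3).
Reduce top mod 3: now compute (1/3).
Reached (1/3) = 1. Collecting the sign flips along the way, the symbol is +1.

1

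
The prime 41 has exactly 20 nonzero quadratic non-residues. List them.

3 6 7 11 12 13 14 15 17 19 22 24 26 27 28 29 30 34 35 38

Square k = 1,…,20 (k and 41−k give the same square):
1²=1, 2²=4, 3²=9, 4²=16, 5²=25, 6²=36, 7²≡8, 8²≡23, 9²≡40, 10²≡18, 11²≡39, 12²≡21, 13²≡5, 14²≡32, 15²≡20, 16²≡10, 17²≡2, 18²≡37, 19²≡33, 20²≡31 (mod 41).
The residues are {1, 2, 4, 5, 8, 9, 10, 16, 18, 20, 21, 23, 25, 31, 32, 33, 36, 37, 39, 40}; the non-residues are the remaining 20 nonzero classes.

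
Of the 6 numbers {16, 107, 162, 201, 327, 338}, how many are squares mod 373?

3

(16/373) = +1 → QR.
(107/373) = +1 → QR.
(162/373) = -1 → non-residue.
(201/373) = -1 → non-residue.
(327/373) = +1 → QR.
(338/373) = -1 → non-residue.
Total quadratic residues among the 6: 3.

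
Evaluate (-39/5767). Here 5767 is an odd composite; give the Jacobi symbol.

-1

First reduce: -39 ≡ 5728 (mod 5767).
Pull out 2^5: since 5767 ≡ 7 (mod 8), (2/5767) = +1, so (2/5767)^5 = +1.
Reciprocity: 179 ≡ 3 and 5767 ≡ 3 (mod 4), so (179/5767) = −(5767/179).
Reduce top mod 179: now compute (39/179).
Reciprocity: 39 ≡ 3 and 179 ≡ 3 (mod 4), so (39/179) = −(179/39).
Reduce top mod 39: now compute (23/39).
Reciprocity: 23 ≡ 3 and 39 ≡ 3 (mod 4), so (23/39) = −(39/23).
Reduce top mod 23: now compute (16/23).
Pull out 2^4: since 23 ≡ 7 (mod 8), (2/23) = +1, so (2/23)^4 = +1.
Reached (1/23) = 1. Collecting the sign flips along the way, the symbol is -1.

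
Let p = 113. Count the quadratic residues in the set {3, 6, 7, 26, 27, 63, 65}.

3

(3/113) = -1 → non-residue.
(6/113) = -1 → non-residue.
(7/113) = +1 → QR.
(26/113) = +1 → QR.
(27/113) = -1 → non-residue.
(63/113) = +1 → QR.
(65/113) = -1 → non-residue.
Total quadratic residues among the 7: 3.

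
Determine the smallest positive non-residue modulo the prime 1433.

3

(2/1433) = +1, so 2 is a residue.
(3/1433) = −1, so 3 is the smallest positive non-residue mod 1433.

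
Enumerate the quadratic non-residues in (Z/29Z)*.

2,3,8,10,11,12,14,15,17,18,19,21,26,27

Square k = 1,…,14 (k and 29−k give the same square):
1²=1, 2²=4, 3²=9, 4²=16, 5²=25, 6²≡7, 7²≡20, 8²≡6, 9²≡23, 10²≡13, 11²≡5, 12²≡28, 13²≡24, 14²≡22 (mod 29).
The residues are {1, 4, 5, 6, 7, 9, 13, 16, 20, 22, 23, 24, 25, 28}; the non-residues are the remaining 14 nonzero classes.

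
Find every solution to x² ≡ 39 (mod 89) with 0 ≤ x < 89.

89 ≡ 1 (mod 4), so we find a root by search.
Trying successive values, 22² = 484 ≡ 39 (mod 89). The other root is 89 − 22 = 67.

22, 67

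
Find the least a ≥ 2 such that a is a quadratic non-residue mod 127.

3

(2/127) = +1, so 2 is a residue.
(3/127) = −1, so 3 is the smallest positive non-residue mod 127.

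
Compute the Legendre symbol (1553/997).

Euler's criterion: (1553/997) ≡ 556^498 (mod 997).
556^2 ≡ 66 (mod 997)
556^4 ≡ 368 (mod 997)
556^8 ≡ 829 (mod 997)
556^16 ≡ 308 (mod 997)
556^32 ≡ 149 (mod 997)
556^64 ≡ 267 (mod 997)
556^128 ≡ 502 (mod 997)
556^256 ≡ 760 (mod 997)
556^498 = 556^(256+128+64+32+16+2) ≡ 1 (mod 997).
Result is 1, so (1553/997) = 1.

1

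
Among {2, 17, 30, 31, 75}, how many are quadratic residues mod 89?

2

(2/89) = +1 → QR.
(17/89) = +1 → QR.
(30/89) = -1 → non-residue.
(31/89) = -1 → non-residue.
(75/89) = -1 → non-residue.
Total quadratic residues among the 5: 2.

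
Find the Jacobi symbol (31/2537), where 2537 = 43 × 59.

-1

Reciprocity: 31 ≡ 3 and 2537 ≡ 1 (mod 4), so (31/2537) = +(2537/31).
Reduce top mod 31: now compute (26/31).
Pull out 2: since 31 ≡ 7 (mod 8), (2/31) = +1.
Reciprocity: 13 ≡ 1 and 31 ≡ 3 (mod 4), so (13/31) = +(31/13).
Reduce top mod 13: now compute (5/13).
Reciprocity: 5 ≡ 1 and 13 ≡ 1 (mod 4), so (5/13) = +(13/5).
Reduce top mod 5: now compute (3/5).
Reciprocity: 3 ≡ 3 and 5 ≡ 1 (mod 4), so (3/5) = +(5/3).
Reduce top mod 3: now compute (2/3).
Pull out 2: since 3 ≡ 3 (mod 8), (2/3) = -1.
Reached (1/3) = 1. Collecting the sign flips along the way, the symbol is -1.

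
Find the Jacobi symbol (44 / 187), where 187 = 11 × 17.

Pull out 2^2: since 187 ≡ 3 (mod 8), (2/187) = -1, so (2/187)^2 = +1.
Reciprocity: 11 ≡ 3 and 187 ≡ 3 (mod 4), so (11/187) = −(187/11).
Reduce top mod 11: now compute (0/11).
Top reduces to 0: gcd > 1, so the symbol is 0.

0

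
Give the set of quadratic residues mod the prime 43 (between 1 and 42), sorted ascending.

1,4,6,9,10,11,13,14,15,16,17,21,23,24,25,31,35,36,38,40,41

Square k = 1,…,21 (k and 43−k give the same square):
1²=1, 2²=4, 3²=9, 4²=16, 5²=25, 6²=36, 7²≡6, 8²≡21, 9²≡38, 10²≡14, 11²≡35, 12²≡15, 13²≡40, 14²≡24, 15²≡10, 16²≡41, 17²≡31, 18²≡23, 19²≡17, 20²≡13, 21²≡11 (mod 43).
So the quadratic residues mod 43 are {1, 4, 6, 9, 10, 11, 13, 14, 15, 16, 17, 21, 23, 24, 25, 31, 35, 36, 38, 40, 41}.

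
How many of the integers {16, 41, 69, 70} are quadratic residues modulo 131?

2

(16/131) = +1 → QR.
(41/131) = +1 → QR.
(69/131) = -1 → non-residue.
(70/131) = -1 → non-residue.
Total quadratic residues among the 4: 2.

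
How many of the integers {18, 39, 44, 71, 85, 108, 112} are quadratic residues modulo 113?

(18/113) = +1 → QR.
(39/113) = -1 → non-residue.
(44/113) = +1 → QR.
(71/113) = -1 → non-residue.
(85/113) = +1 → QR.
(108/113) = -1 → non-residue.
(112/113) = +1 → QR.
Total quadratic residues among the 7: 4.

4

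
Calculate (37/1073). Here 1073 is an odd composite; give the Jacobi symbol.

Reciprocity: 37 ≡ 1 and 1073 ≡ 1 (mod 4), so (37/1073) = +(1073/37).
Reduce top mod 37: now compute (0/37).
Top reduces to 0: gcd > 1, so the symbol is 0.

0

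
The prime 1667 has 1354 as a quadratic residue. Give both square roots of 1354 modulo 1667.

321, 1346

Since 1667 ≡ 3 (mod 4), a square root of 1354 is 1354^((1667+1)/4) = 1354^417 mod 1667.
Repeated squaring: 1354^2≡1283, 1354^4≡760, 1354^8≡818, 1354^16≡657, 1354^32≡1563, 1354^64≡814, 1354^128≡797, 1354^256≡82 (mod 1667).
1354^417 = 1354^(256+128+32+1) ≡ 1346 (mod 1667).
Check: 1346² = 1811716 ≡ 1354 (mod 1667). The two roots are 321 and 1346.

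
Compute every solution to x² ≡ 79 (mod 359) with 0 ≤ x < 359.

Since 359 ≡ 3 (mod 4), a square root of 79 is 79^((359+1)/4) = 79^90 mod 359.
Repeated squaring: 79^2≡138, 79^4≡17, 79^8≡289, 79^16≡233, 79^32≡80, 79^64≡297 (mod 359).
79^90 = 79^(64+16+8+2) ≡ 34 (mod 359).
Check: 34² = 1156 ≡ 79 (mod 359). The two roots are 34 and 325.

34, 325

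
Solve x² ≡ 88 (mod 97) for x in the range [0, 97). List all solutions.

31, 66

97 ≡ 1 (mod 4), so we find a root by search.
Trying successive values, 31² = 961 ≡ 88 (mod 97). The other root is 97 − 31 = 66.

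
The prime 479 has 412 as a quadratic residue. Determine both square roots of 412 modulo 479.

43, 436

Since 479 ≡ 3 (mod 4), a square root of 412 is 412^((479+1)/4) = 412^120 mod 479.
Repeated squaring: 412^2≡178, 412^4≡70, 412^8≡110, 412^16≡125, 412^32≡297, 412^64≡73 (mod 479).
412^120 = 412^(64+32+16+8) ≡ 436 (mod 479).
Check: 436² = 190096 ≡ 412 (mod 479). The two roots are 43 and 436.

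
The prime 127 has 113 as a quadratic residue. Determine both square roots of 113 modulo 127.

Since 127 ≡ 3 (mod 4), a square root of 113 is 113^((127+1)/4) = 113^32 mod 127.
Repeated squaring: 113^2≡69, 113^4≡62, 113^8≡34, 113^16≡13, 113^32≡42 (mod 127).
113^32 = 113^(32) ≡ 42 (mod 127).
Check: 42² = 1764 ≡ 113 (mod 127). The two roots are 42 and 85.

42, 85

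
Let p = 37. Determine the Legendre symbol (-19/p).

Euler's criterion: (-19/37) ≡ 18^18 (mod 37).
18^2 ≡ 28 (mod 37)
18^4 ≡ 7 (mod 37)
18^8 ≡ 12 (mod 37)
18^16 ≡ 33 (mod 37)
18^18 = 18^(16+2) ≡ 36 (mod 37).
Result is 36 ≡ −1, so (-19/37) = −1.

-1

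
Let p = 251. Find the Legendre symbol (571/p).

1

First reduce: 571 ≡ 69 (mod 251).
Reciprocity: 69 ≡ 1 and 251 ≡ 3 (mod 4), so (69/251) = +(251/69).
Reduce top mod 69: now compute (44/69).
Pull out 2^2: since 69 ≡ 5 (mod 8), (2/69) = -1, so (2/69)^2 = +1.
Reciprocity: 11 ≡ 3 and 69 ≡ 1 (mod 4), so (11/69) = +(69/11).
Reduce top mod 11: now compute (3/11).
Reciprocity: 3 ≡ 3 and 11 ≡ 3 (mod 4), so (3/11) = −(11/3).
Reduce top mod 3: now compute (2/3).
Pull out 2: since 3 ≡ 3 (mod 8), (2/3) = -1.
Reached (1/3) = 1. Collecting the sign flips along the way, the symbol is +1.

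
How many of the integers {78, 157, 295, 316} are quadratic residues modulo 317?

(78/317) = -1 → non-residue.
(157/317) = +1 → QR.
(295/317) = -1 → non-residue.
(316/317) = +1 → QR.
Total quadratic residues among the 4: 2.

2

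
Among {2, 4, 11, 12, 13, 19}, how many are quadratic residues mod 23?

(2/23) = +1 → QR.
(4/23) = +1 → QR.
(11/23) = -1 → non-residue.
(12/23) = +1 → QR.
(13/23) = +1 → QR.
(19/23) = -1 → non-residue.
Total quadratic residues among the 6: 4.

4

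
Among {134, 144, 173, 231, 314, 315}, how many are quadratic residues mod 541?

(134/541) = +1 → QR.
(144/541) = +1 → QR.
(173/541) = +1 → QR.
(231/541) = -1 → non-residue.
(314/541) = +1 → QR.
(315/541) = +1 → QR.
Total quadratic residues among the 6: 5.

5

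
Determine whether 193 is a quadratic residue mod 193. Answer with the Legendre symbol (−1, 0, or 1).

0

First reduce: 193 ≡ 0 (mod 193).
Top reduces to 0: gcd > 1, so the symbol is 0.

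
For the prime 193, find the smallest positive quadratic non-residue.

(2/193) = +1, so 2 is a residue.
(3/193) = +1, so 3 is a residue.
(4/193) = +1, so 4 is a residue.
(5/193) = −1, so 5 is the smallest positive non-residue mod 193.

5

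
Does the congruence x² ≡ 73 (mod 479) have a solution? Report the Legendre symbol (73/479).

Reciprocity: 73 ≡ 1 and 479 ≡ 3 (mod 4), so (73/479) = +(479/73).
Reduce top mod 73: now compute (41/73).
Reciprocity: 41 ≡ 1 and 73 ≡ 1 (mod 4), so (41/73) = +(73/41).
Reduce top mod 41: now compute (32/41).
Pull out 2^5: since 41 ≡ 1 (mod 8), (2/41) = +1, so (2/41)^5 = +1.
Reached (1/41) = 1. Collecting the sign flips along the way, the symbol is +1.

1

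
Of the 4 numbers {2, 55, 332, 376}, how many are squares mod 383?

2

(2/383) = +1 → QR.
(55/383) = +1 → QR.
(332/383) = -1 → non-residue.
(376/383) = -1 → non-residue.
Total quadratic residues among the 4: 2.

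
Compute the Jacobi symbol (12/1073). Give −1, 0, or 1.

-1

Pull out 2^2: since 1073 ≡ 1 (mod 8), (2/1073) = +1, so (2/1073)^2 = +1.
Reciprocity: 3 ≡ 3 and 1073 ≡ 1 (mod 4), so (3/1073) = +(1073/3).
Reduce top mod 3: now compute (2/3).
Pull out 2: since 3 ≡ 3 (mod 8), (2/3) = -1.
Reached (1/3) = 1. Collecting the sign flips along the way, the symbol is -1.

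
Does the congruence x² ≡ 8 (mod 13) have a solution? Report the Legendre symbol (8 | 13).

-1

Pull out 2^3: since 13 ≡ 5 (mod 8), (2/13) = -1, so (2/13)^3 = -1.
Reached (1/13) = 1. Collecting the sign flips along the way, the symbol is -1.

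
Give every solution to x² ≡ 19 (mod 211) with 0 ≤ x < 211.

Since 211 ≡ 3 (mod 4), a square root of 19 is 19^((211+1)/4) = 19^53 mod 211.
Repeated squaring: 19^2≡150, 19^4≡134, 19^8≡21, 19^16≡19, 19^32≡150 (mod 211).
19^53 = 19^(32+16+4+1) ≡ 21 (mod 211).
Check: 21² = 441 ≡ 19 (mod 211). The two roots are 21 and 190.

21, 190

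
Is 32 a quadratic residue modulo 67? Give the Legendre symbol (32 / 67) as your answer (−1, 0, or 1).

Euler's criterion: (32/67) ≡ 32^33 (mod 67).
32^2 ≡ 19 (mod 67)
32^4 ≡ 26 (mod 67)
32^8 ≡ 6 (mod 67)
32^16 ≡ 36 (mod 67)
32^32 ≡ 23 (mod 67)
32^33 = 32^(32+1) ≡ 66 (mod 67).
Result is 66 ≡ −1, so (32/67) = −1.

-1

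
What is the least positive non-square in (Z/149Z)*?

2

(2/149) = −1, so 2 is the smallest positive non-residue mod 149.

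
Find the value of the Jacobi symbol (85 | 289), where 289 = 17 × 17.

Reciprocity: 85 ≡ 1 and 289 ≡ 1 (mod 4), so (85/289) = +(289/85).
Reduce top mod 85: now compute (34/85).
Pull out 2: since 85 ≡ 5 (mod 8), (2/85) = -1.
Reciprocity: 17 ≡ 1 and 85 ≡ 1 (mod 4), so (17/85) = +(85/17).
Reduce top mod 17: now compute (0/17).
Top reduces to 0: gcd > 1, so the symbol is 0.

0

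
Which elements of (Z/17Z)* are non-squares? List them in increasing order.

3, 5, 6, 7, 10, 11, 12, 14

Square k = 1,…,8 (k and 17−k give the same square):
1²=1, 2²=4, 3²=9, 4²=16, 5²≡8, 6²≡2, 7²≡15, 8²≡13 (mod 17).
The residues are {1, 2, 4, 8, 9, 13, 15, 16}; the non-residues are the remaining 8 nonzero classes.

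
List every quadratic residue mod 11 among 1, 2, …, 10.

1 3 4 5 9

Square k = 1,…,5 (k and 11−k give the same square):
1²=1, 2²=4, 3²=9, 4²≡5, 5²≡3 (mod 11).
So the quadratic residues mod 11 are {1, 3, 4, 5, 9}.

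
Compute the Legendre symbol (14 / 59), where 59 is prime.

-1

Pull out 2: since 59 ≡ 3 (mod 8), (2/59) = -1.
Reciprocity: 7 ≡ 3 and 59 ≡ 3 (mod 4), so (7/59) = −(59/7).
Reduce top mod 7: now compute (3/7).
Reciprocity: 3 ≡ 3 and 7 ≡ 3 (mod 4), so (3/7) = −(7/3).
Reduce top mod 3: now compute (1/3).
Reached (1/3) = 1. Collecting the sign flips along the way, the symbol is -1.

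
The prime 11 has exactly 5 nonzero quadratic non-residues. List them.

2, 6, 7, 8, 10

Square k = 1,…,5 (k and 11−k give the same square):
1²=1, 2²=4, 3²=9, 4²≡5, 5²≡3 (mod 11).
The residues are {1, 3, 4, 5, 9}; the non-residues are the remaining 5 nonzero classes.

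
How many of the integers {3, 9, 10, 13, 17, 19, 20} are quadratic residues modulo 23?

(3/23) = +1 → QR.
(9/23) = +1 → QR.
(10/23) = -1 → non-residue.
(13/23) = +1 → QR.
(17/23) = -1 → non-residue.
(19/23) = -1 → non-residue.
(20/23) = -1 → non-residue.
Total quadratic residues among the 7: 3.

3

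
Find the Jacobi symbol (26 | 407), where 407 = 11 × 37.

Pull out 2: since 407 ≡ 7 (mod 8), (2/407) = +1.
Reciprocity: 13 ≡ 1 and 407 ≡ 3 (mod 4), so (13/407) = +(407/13).
Reduce top mod 13: now compute (4/13).
Pull out 2^2: since 13 ≡ 5 (mod 8), (2/13) = -1, so (2/13)^2 = +1.
Reached (1/13) = 1. Collecting the sign flips along the way, the symbol is +1.

1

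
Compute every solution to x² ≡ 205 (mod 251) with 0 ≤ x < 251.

Since 251 ≡ 3 (mod 4), a square root of 205 is 205^((251+1)/4) = 205^63 mod 251.
Repeated squaring: 205^2≡108, 205^4≡118, 205^8≡119, 205^16≡105, 205^32≡232 (mod 251).
205^63 = 205^(32+16+8+4+2+1) ≡ 74 (mod 251).
Check: 74² = 5476 ≡ 205 (mod 251). The two roots are 74 and 177.

74, 177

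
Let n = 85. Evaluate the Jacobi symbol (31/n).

Reciprocity: 31 ≡ 3 and 85 ≡ 1 (mod 4), so (31/85) = +(85/31).
Reduce top mod 31: now compute (23/31).
Reciprocity: 23 ≡ 3 and 31 ≡ 3 (mod 4), so (23/31) = −(31/23).
Reduce top mod 23: now compute (8/23).
Pull out 2^3: since 23 ≡ 7 (mod 8), (2/23) = +1, so (2/23)^3 = +1.
Reached (1/23) = 1. Collecting the sign flips along the way, the symbol is -1.

-1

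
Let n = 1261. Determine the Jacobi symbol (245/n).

Reciprocity: 245 ≡ 1 and 1261 ≡ 1 (mod 4), so (245/1261) = +(1261/245).
Reduce top mod 245: now compute (36/245).
Pull out 2^2: since 245 ≡ 5 (mod 8), (2/245) = -1, so (2/245)^2 = +1.
Reciprocity: 9 ≡ 1 and 245 ≡ 1 (mod 4), so (9/245) = +(245/9).
Reduce top mod 9: now compute (2/9).
Pull out 2: since 9 ≡ 1 (mod 8), (2/9) = +1.
Reached (1/9) = 1. Collecting the sign flips along the way, the symbol is +1.

1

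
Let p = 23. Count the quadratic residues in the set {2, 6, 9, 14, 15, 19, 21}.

(2/23) = +1 → QR.
(6/23) = +1 → QR.
(9/23) = +1 → QR.
(14/23) = -1 → non-residue.
(15/23) = -1 → non-residue.
(19/23) = -1 → non-residue.
(21/23) = -1 → non-residue.
Total quadratic residues among the 7: 3.

3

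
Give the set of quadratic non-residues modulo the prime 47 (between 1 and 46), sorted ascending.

Square k = 1,…,23 (k and 47−k give the same square):
1²=1, 2²=4, 3²=9, 4²=16, 5²=25, 6²=36, 7²≡2, 8²≡17, 9²≡34, 10²≡6, 11²≡27, 12²≡3, 13²≡28, 14²≡8, 15²≡37, 16²≡21, 17²≡7, 18²≡42, 19²≡32, 20²≡24, 21²≡18, 22²≡14, 23²≡12 (mod 47).
The residues are {1, 2, 3, 4, 6, 7, 8, 9, 12, 14, 16, 17, 18, 21, 24, 25, 27, 28, 32, 34, 36, 37, 42}; the non-residues are the remaining 23 nonzero classes.

5,10,11,13,15,19,20,22,23,26,29,30,31,33,35,38,39,40,41,43,44,45,46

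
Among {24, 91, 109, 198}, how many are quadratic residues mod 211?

(24/211) = +1 → QR.
(91/211) = -1 → non-residue.
(109/211) = +1 → QR.
(198/211) = -1 → non-residue.
Total quadratic residues among the 4: 2.

2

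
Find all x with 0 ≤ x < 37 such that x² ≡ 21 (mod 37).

13, 24

37 ≡ 1 (mod 4), so we find a root by search.
Trying successive values, 13² = 169 ≡ 21 (mod 37). The other root is 37 − 13 = 24.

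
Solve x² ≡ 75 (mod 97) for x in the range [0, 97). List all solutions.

97 ≡ 1 (mod 4), so we find a root by search.
Trying successive values, 47² = 2209 ≡ 75 (mod 97). The other root is 97 − 47 = 50.

47, 50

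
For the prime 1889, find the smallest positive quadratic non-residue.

3

(2/1889) = +1, so 2 is a residue.
(3/1889) = −1, so 3 is the smallest positive non-residue mod 1889.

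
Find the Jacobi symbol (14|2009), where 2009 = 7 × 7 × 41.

Pull out 2: since 2009 ≡ 1 (mod 8), (2/2009) = +1.
Reciprocity: 7 ≡ 3 and 2009 ≡ 1 (mod 4), so (7/2009) = +(2009/7).
Reduce top mod 7: now compute (0/7).
Top reduces to 0: gcd > 1, so the symbol is 0.

0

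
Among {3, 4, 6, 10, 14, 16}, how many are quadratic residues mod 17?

(3/17) = -1 → non-residue.
(4/17) = +1 → QR.
(6/17) = -1 → non-residue.
(10/17) = -1 → non-residue.
(14/17) = -1 → non-residue.
(16/17) = +1 → QR.
Total quadratic residues among the 6: 2.

2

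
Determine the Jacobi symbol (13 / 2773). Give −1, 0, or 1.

Reciprocity: 13 ≡ 1 and 2773 ≡ 1 (mod 4), so (13/2773) = +(2773/13).
Reduce top mod 13: now compute (4/13).
Pull out 2^2: since 13 ≡ 5 (mod 8), (2/13) = -1, so (2/13)^2 = +1.
Reached (1/13) = 1. Collecting the sign flips along the way, the symbol is +1.

1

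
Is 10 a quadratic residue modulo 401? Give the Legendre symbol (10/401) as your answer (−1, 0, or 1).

Euler's criterion: (10/401) ≡ 10^200 (mod 401).
10^2 ≡ 100 (mod 401)
10^4 ≡ 376 (mod 401)
10^8 ≡ 224 (mod 401)
10^16 ≡ 51 (mod 401)
10^32 ≡ 195 (mod 401)
10^64 ≡ 331 (mod 401)
10^128 ≡ 88 (mod 401)
10^200 = 10^(128+64+8) ≡ 1 (mod 401).
Result is 1, so (10/401) = 1.

1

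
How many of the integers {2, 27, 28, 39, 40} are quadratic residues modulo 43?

1

(2/43) = -1 → non-residue.
(27/43) = -1 → non-residue.
(28/43) = -1 → non-residue.
(39/43) = -1 → non-residue.
(40/43) = +1 → QR.
Total quadratic residues among the 5: 1.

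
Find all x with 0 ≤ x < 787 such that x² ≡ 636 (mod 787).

177, 610

Since 787 ≡ 3 (mod 4), a square root of 636 is 636^((787+1)/4) = 636^197 mod 787.
Repeated squaring: 636^2≡765, 636^4≡484, 636^8≡517, 636^16≡496, 636^32≡472, 636^64≡63, 636^128≡34 (mod 787).
636^197 = 636^(128+64+4+1) ≡ 177 (mod 787).
Check: 177² = 31329 ≡ 636 (mod 787). The two roots are 177 and 610.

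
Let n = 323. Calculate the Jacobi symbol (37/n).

1

Reciprocity: 37 ≡ 1 and 323 ≡ 3 (mod 4), so (37/323) = +(323/37).
Reduce top mod 37: now compute (27/37).
Reciprocity: 27 ≡ 3 and 37 ≡ 1 (mod 4), so (27/37) = +(37/27).
Reduce top mod 27: now compute (10/27).
Pull out 2: since 27 ≡ 3 (mod 8), (2/27) = -1.
Reciprocity: 5 ≡ 1 and 27 ≡ 3 (mod 4), so (5/27) = +(27/5).
Reduce top mod 5: now compute (2/5).
Pull out 2: since 5 ≡ 5 (mod 8), (2/5) = -1.
Reached (1/5) = 1. Collecting the sign flips along the way, the symbol is +1.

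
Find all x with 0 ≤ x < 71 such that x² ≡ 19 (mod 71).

Since 71 ≡ 3 (mod 4), a square root of 19 is 19^((71+1)/4) = 19^18 mod 71.
Repeated squaring: 19^2≡6, 19^4≡36, 19^8≡18, 19^16≡40 (mod 71).
19^18 = 19^(16+2) ≡ 27 (mod 71).
Check: 27² = 729 ≡ 19 (mod 71). The two roots are 27 and 44.

27, 44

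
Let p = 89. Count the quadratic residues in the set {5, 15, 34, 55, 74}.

(5/89) = +1 → QR.
(15/89) = -1 → non-residue.
(34/89) = +1 → QR.
(55/89) = +1 → QR.
(74/89) = -1 → non-residue.
Total quadratic residues among the 5: 3.

3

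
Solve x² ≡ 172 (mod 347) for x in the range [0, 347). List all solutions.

51, 296

Since 347 ≡ 3 (mod 4), a square root of 172 is 172^((347+1)/4) = 172^87 mod 347.
Repeated squaring: 172^2≡89, 172^4≡287, 172^8≡130, 172^16≡244, 172^32≡199, 172^64≡43 (mod 347).
172^87 = 172^(64+16+4+2+1) ≡ 296 (mod 347).
Check: 296² = 87616 ≡ 172 (mod 347). The two roots are 51 and 296.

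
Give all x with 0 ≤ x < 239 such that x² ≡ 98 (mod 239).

Since 239 ≡ 3 (mod 4), a square root of 98 is 98^((239+1)/4) = 98^60 mod 239.
Repeated squaring: 98^2≡44, 98^4≡24, 98^8≡98, 98^16≡44, 98^32≡24 (mod 239).
98^60 = 98^(32+16+8+4) ≡ 24 (mod 239).
Check: 24² = 576 ≡ 98 (mod 239). The two roots are 24 and 215.

24, 215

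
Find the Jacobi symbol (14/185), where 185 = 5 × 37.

-1

Pull out 2: since 185 ≡ 1 (mod 8), (2/185) = +1.
Reciprocity: 7 ≡ 3 and 185 ≡ 1 (mod 4), so (7/185) = +(185/7).
Reduce top mod 7: now compute (3/7).
Reciprocity: 3 ≡ 3 and 7 ≡ 3 (mod 4), so (3/7) = −(7/3).
Reduce top mod 3: now compute (1/3).
Reached (1/3) = 1. Collecting the sign flips along the way, the symbol is -1.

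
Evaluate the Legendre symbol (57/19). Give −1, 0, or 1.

0

First reduce: 57 ≡ 0 (mod 19).
Top reduces to 0: gcd > 1, so the symbol is 0.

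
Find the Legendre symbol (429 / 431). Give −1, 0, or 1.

Euler's criterion: (429/431) ≡ 429^215 (mod 431).
429^2 ≡ 4 (mod 431)
429^4 ≡ 16 (mod 431)
429^8 ≡ 256 (mod 431)
429^16 ≡ 24 (mod 431)
429^32 ≡ 145 (mod 431)
429^64 ≡ 337 (mod 431)
429^128 ≡ 216 (mod 431)
429^215 = 429^(128+64+16+4+2+1) ≡ 430 (mod 431).
Result is 430 ≡ −1, so (429/431) = −1.

-1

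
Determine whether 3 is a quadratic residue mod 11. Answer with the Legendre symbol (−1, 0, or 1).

1

Reciprocity: 3 ≡ 3 and 11 ≡ 3 (mod 4), so (3/11) = −(11/3).
Reduce top mod 3: now compute (2/3).
Pull out 2: since 3 ≡ 3 (mod 8), (2/3) = -1.
Reached (1/3) = 1. Collecting the sign flips along the way, the symbol is +1.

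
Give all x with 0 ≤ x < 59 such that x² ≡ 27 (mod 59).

26, 33

Since 59 ≡ 3 (mod 4), a square root of 27 is 27^((59+1)/4) = 27^15 mod 59.
Repeated squaring: 27^2≡21, 27^4≡28, 27^8≡17 (mod 59).
27^15 = 27^(8+4+2+1) ≡ 26 (mod 59).
Check: 26² = 676 ≡ 27 (mod 59). The two roots are 26 and 33.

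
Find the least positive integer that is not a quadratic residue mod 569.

3

(2/569) = +1, so 2 is a residue.
(3/569) = −1, so 3 is the smallest positive non-residue mod 569.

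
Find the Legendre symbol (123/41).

0

First reduce: 123 ≡ 0 (mod 41).
Top reduces to 0: gcd > 1, so the symbol is 0.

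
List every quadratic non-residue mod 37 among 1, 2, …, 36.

2,5,6,8,13,14,15,17,18,19,20,22,23,24,29,31,32,35

Square k = 1,…,18 (k and 37−k give the same square):
1²=1, 2²=4, 3²=9, 4²=16, 5²=25, 6²=36, 7²≡12, 8²≡27, 9²≡7, 10²≡26, 11²≡10, 12²≡33, 13²≡21, 14²≡11, 15²≡3, 16²≡34, 17²≡30, 18²≡28 (mod 37).
The residues are {1, 3, 4, 7, 9, 10, 11, 12, 16, 21, 25, 26, 27, 28, 30, 33, 34, 36}; the non-residues are the remaining 18 nonzero classes.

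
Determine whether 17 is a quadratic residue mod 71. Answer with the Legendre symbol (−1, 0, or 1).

Reciprocity: 17 ≡ 1 and 71 ≡ 3 (mod 4), so (17/71) = +(71/17).
Reduce top mod 17: now compute (3/17).
Reciprocity: 3 ≡ 3 and 17 ≡ 1 (mod 4), so (3/17) = +(17/3).
Reduce top mod 3: now compute (2/3).
Pull out 2: since 3 ≡ 3 (mod 8), (2/3) = -1.
Reached (1/3) = 1. Collecting the sign flips along the way, the symbol is -1.

-1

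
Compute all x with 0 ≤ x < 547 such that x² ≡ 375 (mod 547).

Since 547 ≡ 3 (mod 4), a square root of 375 is 375^((547+1)/4) = 375^137 mod 547.
Repeated squaring: 375^2≡46, 375^4≡475, 375^8≡261, 375^16≡293, 375^32≡517, 375^64≡353, 375^128≡440 (mod 547).
375^137 = 375^(128+8+1) ≡ 237 (mod 547).
Check: 237² = 56169 ≡ 375 (mod 547). The two roots are 237 and 310.

237, 310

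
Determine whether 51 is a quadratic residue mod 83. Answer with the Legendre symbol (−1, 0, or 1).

1

Euler's criterion: (51/83) ≡ 51^41 (mod 83).
51^2 ≡ 28 (mod 83)
51^4 ≡ 37 (mod 83)
51^8 ≡ 41 (mod 83)
51^16 ≡ 21 (mod 83)
51^32 ≡ 26 (mod 83)
51^41 = 51^(32+8+1) ≡ 1 (mod 83).
Result is 1, so (51/83) = 1.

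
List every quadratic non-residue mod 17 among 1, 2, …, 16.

Square k = 1,…,8 (k and 17−k give the same square):
1²=1, 2²=4, 3²=9, 4²=16, 5²≡8, 6²≡2, 7²≡15, 8²≡13 (mod 17).
The residues are {1, 2, 4, 8, 9, 13, 15, 16}; the non-residues are the remaining 8 nonzero classes.

3 5 6 7 10 11 12 14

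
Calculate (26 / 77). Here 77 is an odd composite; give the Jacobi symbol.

Pull out 2: since 77 ≡ 5 (mod 8), (2/77) = -1.
Reciprocity: 13 ≡ 1 and 77 ≡ 1 (mod 4), so (13/77) = +(77/13).
Reduce top mod 13: now compute (12/13).
Pull out 2^2: since 13 ≡ 5 (mod 8), (2/13) = -1, so (2/13)^2 = +1.
Reciprocity: 3 ≡ 3 and 13 ≡ 1 (mod 4), so (3/13) = +(13/3).
Reduce top mod 3: now compute (1/3).
Reached (1/3) = 1. Collecting the sign flips along the way, the symbol is -1.

-1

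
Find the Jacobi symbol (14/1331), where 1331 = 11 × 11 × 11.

1

Pull out 2: since 1331 ≡ 3 (mod 8), (2/1331) = -1.
Reciprocity: 7 ≡ 3 and 1331 ≡ 3 (mod 4), so (7/1331) = −(1331/7).
Reduce top mod 7: now compute (1/7).
Reached (1/7) = 1. Collecting the sign flips along the way, the symbol is +1.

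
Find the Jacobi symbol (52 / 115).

Pull out 2^2: since 115 ≡ 3 (mod 8), (2/115) = -1, so (2/115)^2 = +1.
Reciprocity: 13 ≡ 1 and 115 ≡ 3 (mod 4), so (13/115) = +(115/13).
Reduce top mod 13: now compute (11/13).
Reciprocity: 11 ≡ 3 and 13 ≡ 1 (mod 4), so (11/13) = +(13/11).
Reduce top mod 11: now compute (2/11).
Pull out 2: since 11 ≡ 3 (mod 8), (2/11) = -1.
Reached (1/11) = 1. Collecting the sign flips along the way, the symbol is -1.

-1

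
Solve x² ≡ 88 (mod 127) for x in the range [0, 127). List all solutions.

Since 127 ≡ 3 (mod 4), a square root of 88 is 88^((127+1)/4) = 88^32 mod 127.
Repeated squaring: 88^2≡124, 88^4≡9, 88^8≡81, 88^16≡84, 88^32≡71 (mod 127).
88^32 = 88^(32) ≡ 71 (mod 127).
Check: 71² = 5041 ≡ 88 (mod 127). The two roots are 56 and 71.

56, 71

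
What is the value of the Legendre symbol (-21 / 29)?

Euler's criterion: (-21/29) ≡ 8^14 (mod 29).
8^2 ≡ 6 (mod 29)
8^4 ≡ 7 (mod 29)
8^8 ≡ 20 (mod 29)
8^14 = 8^(8+4+2) ≡ 28 (mod 29).
Result is 28 ≡ −1, so (-21/29) = −1.

-1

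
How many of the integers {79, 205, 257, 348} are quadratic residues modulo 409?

(79/409) = -1 → non-residue.
(205/409) = +1 → QR.
(257/409) = -1 → non-residue.
(348/409) = -1 → non-residue.
Total quadratic residues among the 4: 1.

1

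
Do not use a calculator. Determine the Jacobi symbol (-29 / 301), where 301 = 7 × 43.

First reduce: -29 ≡ 272 (mod 301).
Pull out 2^4: since 301 ≡ 5 (mod 8), (2/301) = -1, so (2/301)^4 = +1.
Reciprocity: 17 ≡ 1 and 301 ≡ 1 (mod 4), so (17/301) = +(301/17).
Reduce top mod 17: now compute (12/17).
Pull out 2^2: since 17 ≡ 1 (mod 8), (2/17) = +1, so (2/17)^2 = +1.
Reciprocity: 3 ≡ 3 and 17 ≡ 1 (mod 4), so (3/17) = +(17/3).
Reduce top mod 3: now compute (2/3).
Pull out 2: since 3 ≡ 3 (mod 8), (2/3) = -1.
Reached (1/3) = 1. Collecting the sign flips along the way, the symbol is -1.

-1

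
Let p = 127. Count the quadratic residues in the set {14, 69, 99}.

(14/127) = -1 → non-residue.
(69/127) = +1 → QR.
(99/127) = +1 → QR.
Total quadratic residues among the 3: 2.

2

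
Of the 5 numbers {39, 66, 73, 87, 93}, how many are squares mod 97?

(39/97) = -1 → non-residue.
(66/97) = +1 → QR.
(73/97) = +1 → QR.
(87/97) = -1 → non-residue.
(93/97) = +1 → QR.
Total quadratic residues among the 5: 3.

3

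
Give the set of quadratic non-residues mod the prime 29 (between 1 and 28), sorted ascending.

2 3 8 10 11 12 14 15 17 18 19 21 26 27

Square k = 1,…,14 (k and 29−k give the same square):
1²=1, 2²=4, 3²=9, 4²=16, 5²=25, 6²≡7, 7²≡20, 8²≡6, 9²≡23, 10²≡13, 11²≡5, 12²≡28, 13²≡24, 14²≡22 (mod 29).
The residues are {1, 4, 5, 6, 7, 9, 13, 16, 20, 22, 23, 24, 25, 28}; the non-residues are the remaining 14 nonzero classes.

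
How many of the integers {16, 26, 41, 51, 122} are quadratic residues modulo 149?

(16/149) = +1 → QR.
(26/149) = +1 → QR.
(41/149) = -1 → non-residue.
(51/149) = -1 → non-residue.
(122/149) = -1 → non-residue.
Total quadratic residues among the 5: 2.

2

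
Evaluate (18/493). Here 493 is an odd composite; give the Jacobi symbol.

-1

Pull out 2: since 493 ≡ 5 (mod 8), (2/493) = -1.
Reciprocity: 9 ≡ 1 and 493 ≡ 1 (mod 4), so (9/493) = +(493/9).
Reduce top mod 9: now compute (7/9).
Reciprocity: 7 ≡ 3 and 9 ≡ 1 (mod 4), so (7/9) = +(9/7).
Reduce top mod 7: now compute (2/7).
Pull out 2: since 7 ≡ 7 (mod 8), (2/7) = +1.
Reached (1/7) = 1. Collecting the sign flips along the way, the symbol is -1.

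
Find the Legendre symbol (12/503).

1

Euler's criterion: (12/503) ≡ 12^251 (mod 503).
12^2 ≡ 144 (mod 503)
12^4 ≡ 113 (mod 503)
12^8 ≡ 194 (mod 503)
12^16 ≡ 414 (mod 503)
12^32 ≡ 376 (mod 503)
12^64 ≡ 33 (mod 503)
12^128 ≡ 83 (mod 503)
12^251 = 12^(128+64+32+16+8+2+1) ≡ 1 (mod 503).
Result is 1, so (12/503) = 1.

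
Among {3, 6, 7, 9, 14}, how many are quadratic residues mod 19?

(3/19) = -1 → non-residue.
(6/19) = +1 → QR.
(7/19) = +1 → QR.
(9/19) = +1 → QR.
(14/19) = -1 → non-residue.
Total quadratic residues among the 5: 3.

3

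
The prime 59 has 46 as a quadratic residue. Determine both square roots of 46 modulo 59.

20, 39

Since 59 ≡ 3 (mod 4), a square root of 46 is 46^((59+1)/4) = 46^15 mod 59.
Repeated squaring: 46^2≡51, 46^4≡5, 46^8≡25 (mod 59).
46^15 = 46^(8+4+2+1) ≡ 20 (mod 59).
Check: 20² = 400 ≡ 46 (mod 59). The two roots are 20 and 39.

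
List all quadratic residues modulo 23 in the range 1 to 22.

1, 2, 3, 4, 6, 8, 9, 12, 13, 16, 18

Square k = 1,…,11 (k and 23−k give the same square):
1²=1, 2²=4, 3²=9, 4²=16, 5²≡2, 6²≡13, 7²≡3, 8²≡18, 9²≡12, 10²≡8, 11²≡6 (mod 23).
So the quadratic residues mod 23 are {1, 2, 3, 4, 6, 8, 9, 12, 13, 16, 18}.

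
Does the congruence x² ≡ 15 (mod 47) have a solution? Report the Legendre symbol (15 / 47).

Reciprocity: 15 ≡ 3 and 47 ≡ 3 (mod 4), so (15/47) = −(47/15).
Reduce top mod 15: now compute (2/15).
Pull out 2: since 15 ≡ 7 (mod 8), (2/15) = +1.
Reached (1/15) = 1. Collecting the sign flips along the way, the symbol is -1.

-1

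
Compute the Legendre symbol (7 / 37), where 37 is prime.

1

Euler's criterion: (7/37) ≡ 7^18 (mod 37).
7^2 ≡ 12 (mod 37)
7^4 ≡ 33 (mod 37)
7^8 ≡ 16 (mod 37)
7^16 ≡ 34 (mod 37)
7^18 = 7^(16+2) ≡ 1 (mod 37).
Result is 1, so (7/37) = 1.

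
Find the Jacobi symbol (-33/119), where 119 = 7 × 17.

1

First reduce: -33 ≡ 86 (mod 119).
Pull out 2: since 119 ≡ 7 (mod 8), (2/119) = +1.
Reciprocity: 43 ≡ 3 and 119 ≡ 3 (mod 4), so (43/119) = −(119/43).
Reduce top mod 43: now compute (33/43).
Reciprocity: 33 ≡ 1 and 43 ≡ 3 (mod 4), so (33/43) = +(43/33).
Reduce top mod 33: now compute (10/33).
Pull out 2: since 33 ≡ 1 (mod 8), (2/33) = +1.
Reciprocity: 5 ≡ 1 and 33 ≡ 1 (mod 4), so (5/33) = +(33/5).
Reduce top mod 5: now compute (3/5).
Reciprocity: 3 ≡ 3 and 5 ≡ 1 (mod 4), so (3/5) = +(5/3).
Reduce top mod 3: now compute (2/3).
Pull out 2: since 3 ≡ 3 (mod 8), (2/3) = -1.
Reached (1/3) = 1. Collecting the sign flips along the way, the symbol is +1.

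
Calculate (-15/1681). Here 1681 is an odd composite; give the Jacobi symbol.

First reduce: -15 ≡ 1666 (mod 1681).
Pull out 2: since 1681 ≡ 1 (mod 8), (2/1681) = +1.
Reciprocity: 833 ≡ 1 and 1681 ≡ 1 (mod 4), so (833/1681) = +(1681/833).
Reduce top mod 833: now compute (15/833).
Reciprocity: 15 ≡ 3 and 833 ≡ 1 (mod 4), so (15/833) = +(833/15).
Reduce top mod 15: now compute (8/15).
Pull out 2^3: since 15 ≡ 7 (mod 8), (2/15) = +1, so (2/15)^3 = +1.
Reached (1/15) = 1. Collecting the sign flips along the way, the symbol is +1.

1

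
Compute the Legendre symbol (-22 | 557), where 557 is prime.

Euler's criterion: (-22/557) ≡ 535^278 (mod 557).
535^2 ≡ 484 (mod 557)
535^4 ≡ 316 (mod 557)
535^8 ≡ 153 (mod 557)
535^16 ≡ 15 (mod 557)
535^32 ≡ 225 (mod 557)
535^64 ≡ 495 (mod 557)
535^128 ≡ 502 (mod 557)
535^256 ≡ 240 (mod 557)
535^278 = 535^(256+16+4+2) ≡ 1 (mod 557).
Result is 1, so (-22/557) = 1.

1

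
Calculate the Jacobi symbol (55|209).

Reciprocity: 55 ≡ 3 and 209 ≡ 1 (mod 4), so (55/209) = +(209/55).
Reduce top mod 55: now compute (44/55).
Pull out 2^2: since 55 ≡ 7 (mod 8), (2/55) = +1, so (2/55)^2 = +1.
Reciprocity: 11 ≡ 3 and 55 ≡ 3 (mod 4), so (11/55) = −(55/11).
Reduce top mod 11: now compute (0/11).
Top reduces to 0: gcd > 1, so the symbol is 0.

0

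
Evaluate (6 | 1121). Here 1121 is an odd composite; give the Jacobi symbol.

-1

Pull out 2: since 1121 ≡ 1 (mod 8), (2/1121) = +1.
Reciprocity: 3 ≡ 3 and 1121 ≡ 1 (mod 4), so (3/1121) = +(1121/3).
Reduce top mod 3: now compute (2/3).
Pull out 2: since 3 ≡ 3 (mod 8), (2/3) = -1.
Reached (1/3) = 1. Collecting the sign flips along the way, the symbol is -1.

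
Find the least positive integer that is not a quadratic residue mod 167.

5

(2/167) = +1, so 2 is a residue.
(3/167) = +1, so 3 is a residue.
(4/167) = +1, so 4 is a residue.
(5/167) = −1, so 5 is the smallest positive non-residue mod 167.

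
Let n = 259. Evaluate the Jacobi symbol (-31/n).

First reduce: -31 ≡ 228 (mod 259).
Pull out 2^2: since 259 ≡ 3 (mod 8), (2/259) = -1, so (2/259)^2 = +1.
Reciprocity: 57 ≡ 1 and 259 ≡ 3 (mod 4), so (57/259) = +(259/57).
Reduce top mod 57: now compute (31/57).
Reciprocity: 31 ≡ 3 and 57 ≡ 1 (mod 4), so (31/57) = +(57/31).
Reduce top mod 31: now compute (26/31).
Pull out 2: since 31 ≡ 7 (mod 8), (2/31) = +1.
Reciprocity: 13 ≡ 1 and 31 ≡ 3 (mod 4), so (13/31) = +(31/13).
Reduce top mod 13: now compute (5/13).
Reciprocity: 5 ≡ 1 and 13 ≡ 1 (mod 4), so (5/13) = +(13/5).
Reduce top mod 5: now compute (3/5).
Reciprocity: 3 ≡ 3 and 5 ≡ 1 (mod 4), so (3/5) = +(5/3).
Reduce top mod 3: now compute (2/3).
Pull out 2: since 3 ≡ 3 (mod 8), (2/3) = -1.
Reached (1/3) = 1. Collecting the sign flips along the way, the symbol is -1.

-1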